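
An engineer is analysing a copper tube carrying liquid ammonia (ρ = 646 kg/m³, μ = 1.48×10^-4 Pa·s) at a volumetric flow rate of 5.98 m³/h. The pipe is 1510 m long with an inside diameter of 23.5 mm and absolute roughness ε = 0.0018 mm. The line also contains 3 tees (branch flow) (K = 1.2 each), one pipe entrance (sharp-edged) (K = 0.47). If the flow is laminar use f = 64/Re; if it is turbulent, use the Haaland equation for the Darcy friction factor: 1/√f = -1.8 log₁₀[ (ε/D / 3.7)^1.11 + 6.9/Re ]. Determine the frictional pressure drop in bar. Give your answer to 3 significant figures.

Q = 5.98 m³/h = 5.98/3600 = 0.001661 m³/s.
Cross-sectional area A = πD²/4 = π(0.0235)²/4 = 0.0004337 m²; mean velocity V = Q/A = 0.001661/0.0004337 = 3.83 m/s.
Reynolds number Re = ρVD/μ = 646 · 3.83 · 0.0235 / 0.000148 = 3.928e+05.
Re > 4000 → turbulent. Relative roughness ε/D = 1.8e-06/0.0235 = 7.66e-05. Haaland: 1/√f = -1.8 log₁₀[(7.66e-05/3.7)^1.11 + 6.9/3.928e+05] = -1.8 log₁₀[6.32e-06 + 1.76e-05] = 8.319, so f = 0.01445.
Total minor-loss coefficient ΣK = 3·1.2 + 1·0.47 = 4.07.
ΔP = [f·L/D + ΣK]·(ρV²/2) = [0.01445·1510/0.0235 + 4.07]·(646·3.83²/2) = [928.4 + 4.07]·4737 = 4.418e+06 Pa.
ΔP = 4.418e+06 Pa = 44.2 bar.

ΔP ≈ 44.2 bar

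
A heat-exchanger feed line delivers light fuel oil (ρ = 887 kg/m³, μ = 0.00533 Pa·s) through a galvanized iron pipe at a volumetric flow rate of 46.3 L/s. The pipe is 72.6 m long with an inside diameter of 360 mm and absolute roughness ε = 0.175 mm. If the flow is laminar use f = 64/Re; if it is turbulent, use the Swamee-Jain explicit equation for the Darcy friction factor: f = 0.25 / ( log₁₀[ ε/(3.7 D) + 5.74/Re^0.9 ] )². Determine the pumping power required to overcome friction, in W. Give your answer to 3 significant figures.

P ≈ 21.7 W

Q = 46.3 L/s = 46.3/1000 = 0.0463 m³/s.
Cross-sectional area A = πD²/4 = π(0.36)²/4 = 0.1018 m²; mean velocity V = Q/A = 0.0463/0.1018 = 0.4549 m/s.
Reynolds number Re = ρVD/μ = 887 · 0.4549 · 0.36 / 0.00533 = 2.725e+04.
Re > 4000 → turbulent. Relative roughness ε/D = 0.000175/0.36 = 0.000486. Swamee-Jain: f = 0.25/(log₁₀[0.000486/3.7 + 5.74/2.725e+04^0.9])² = 0.25/(log₁₀[0.000131 + 0.000585])² = 0.25/(-3.145)² = 0.02528.
Darcy-Weisbach: ΔP = f(L/D)(ρV²/2) = 0.02528·(72.6/0.36)·(887·0.4549²/2) = 0.02528·201.7·91.76 = 467.8 Pa.
Pumping power P = QΔP = 0.0463·467.8 = 21.66 W = 21.7 W.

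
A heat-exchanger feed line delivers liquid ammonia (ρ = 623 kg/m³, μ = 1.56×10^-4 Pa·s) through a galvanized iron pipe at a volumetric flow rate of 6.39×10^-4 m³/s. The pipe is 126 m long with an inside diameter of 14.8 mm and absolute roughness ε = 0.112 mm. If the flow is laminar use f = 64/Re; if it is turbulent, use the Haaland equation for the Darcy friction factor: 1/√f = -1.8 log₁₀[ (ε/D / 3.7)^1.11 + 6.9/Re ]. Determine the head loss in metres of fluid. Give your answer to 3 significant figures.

h_f ≈ 209 m

Cross-sectional area A = πD²/4 = π(0.0148)²/4 = 0.000172 m²; mean velocity V = Q/A = 0.000639/0.000172 = 3.714 m/s.
Reynolds number Re = ρVD/μ = 623 · 3.714 · 0.0148 / 0.000156 = 2.195e+05.
Re > 4000 → turbulent. Relative roughness ε/D = 0.000112/0.0148 = 0.00757. Haaland: 1/√f = -1.8 log₁₀[(0.00757/3.7)^1.11 + 6.9/2.195e+05] = -1.8 log₁₀[0.00103 + 3.14e-05] = 5.35, so f = 0.03494.
Darcy-Weisbach: ΔP = f(L/D)(ρV²/2) = 0.03494·(126/0.0148)·(623·3.714²/2) = 0.03494·8514·4298 = 1.278e+06 Pa.
Head loss h_f = ΔP/(ρg) = 1.278e+06/(623·9.81) = 209 m.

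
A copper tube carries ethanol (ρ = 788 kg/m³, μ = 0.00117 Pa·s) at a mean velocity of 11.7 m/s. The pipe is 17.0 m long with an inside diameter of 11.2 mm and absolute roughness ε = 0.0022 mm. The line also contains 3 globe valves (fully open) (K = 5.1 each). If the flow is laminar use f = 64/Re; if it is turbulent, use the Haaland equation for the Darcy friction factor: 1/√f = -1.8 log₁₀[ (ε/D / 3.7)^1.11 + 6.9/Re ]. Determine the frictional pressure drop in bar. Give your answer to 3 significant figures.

Reynolds number Re = ρVD/μ = 788 · 11.7 · 0.0112 / 0.00117 = 8.826e+04.
Re > 4000 → turbulent. Relative roughness ε/D = 2.2e-06/0.0112 = 0.000196. Haaland: 1/√f = -1.8 log₁₀[(0.000196/3.7)^1.11 + 6.9/8.826e+04] = -1.8 log₁₀[1.8e-05 + 7.82e-05] = 7.231, so f = 0.01913.
Total minor-loss coefficient ΣK = 3·5.1 = 15.3.
ΔP = [f·L/D + ΣK]·(ρV²/2) = [0.01913·17/0.0112 + 15.3]·(788·11.7²/2) = [29.03 + 15.3]·5.393e+04 = 2.391e+06 Pa.
ΔP = 2.391e+06 Pa = 23.9 bar.

ΔP ≈ 23.9 bar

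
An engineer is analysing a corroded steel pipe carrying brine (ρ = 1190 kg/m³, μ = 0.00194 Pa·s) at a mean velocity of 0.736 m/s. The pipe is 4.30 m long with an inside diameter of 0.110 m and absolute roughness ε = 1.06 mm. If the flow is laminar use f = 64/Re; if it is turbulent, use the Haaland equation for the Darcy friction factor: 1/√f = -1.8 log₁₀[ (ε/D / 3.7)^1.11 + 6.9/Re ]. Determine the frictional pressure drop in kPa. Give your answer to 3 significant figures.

ΔP ≈ 0.487 kPa

Reynolds number Re = ρVD/μ = 1190 · 0.736 · 0.11 / 0.00194 = 4.966e+04.
Re > 4000 → turbulent. Relative roughness ε/D = 0.00106/0.11 = 0.00964. Haaland: 1/√f = -1.8 log₁₀[(0.00964/3.7)^1.11 + 6.9/4.966e+04] = -1.8 log₁₀[0.00135 + 0.000139] = 5.087, so f = 0.03864.
Darcy-Weisbach: ΔP = f(L/D)(ρV²/2) = 0.03864·(4.3/0.11)·(1190·0.736²/2) = 0.03864·39.09·322.3 = 486.9 Pa.
ΔP = 486.9 Pa = 0.487 kPa.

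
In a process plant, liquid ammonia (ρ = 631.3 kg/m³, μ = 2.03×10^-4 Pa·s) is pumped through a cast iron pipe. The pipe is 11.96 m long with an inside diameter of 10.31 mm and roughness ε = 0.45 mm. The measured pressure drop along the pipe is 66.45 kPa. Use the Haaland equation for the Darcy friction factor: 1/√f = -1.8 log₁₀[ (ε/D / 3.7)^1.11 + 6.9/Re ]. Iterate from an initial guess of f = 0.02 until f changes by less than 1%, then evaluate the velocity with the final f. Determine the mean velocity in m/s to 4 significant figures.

V ≈ 1.635 m/s

Rearranging Darcy-Weisbach: V = √(2·ΔP·D/(f·L·ρ)). With ε/D = 0.00045/0.01031 = 0.0436, iterate starting from f = 0.02:
  f = 0.02 → V = √(2·6.645e+04·0.01031/(0.02·11.96·631.3)) = 3.012 m/s; Re = ρVD/μ = 9.658e+04; f → 0.06764
  f = 0.06764 → V = 1.638 m/s; Re = 5.252e+04; f → 0.06787
Converged (Δf/f < 1%). With the final f = 0.06787: V = √(2·6.645e+04·0.01031/(0.06787·11.96·631.3)) = 1.635 m/s.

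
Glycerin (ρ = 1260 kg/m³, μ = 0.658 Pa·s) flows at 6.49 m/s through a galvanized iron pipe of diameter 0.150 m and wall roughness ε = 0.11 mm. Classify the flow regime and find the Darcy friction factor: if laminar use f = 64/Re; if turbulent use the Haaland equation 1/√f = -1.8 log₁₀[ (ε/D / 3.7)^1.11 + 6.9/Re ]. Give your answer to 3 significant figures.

Re = ρVD/μ = 1260·6.49·0.15/0.658 = 1864.
Re < 2300 → laminar, so f = 64/Re = 0.03433 (roughness is irrelevant in laminar flow).

f ≈ 0.0343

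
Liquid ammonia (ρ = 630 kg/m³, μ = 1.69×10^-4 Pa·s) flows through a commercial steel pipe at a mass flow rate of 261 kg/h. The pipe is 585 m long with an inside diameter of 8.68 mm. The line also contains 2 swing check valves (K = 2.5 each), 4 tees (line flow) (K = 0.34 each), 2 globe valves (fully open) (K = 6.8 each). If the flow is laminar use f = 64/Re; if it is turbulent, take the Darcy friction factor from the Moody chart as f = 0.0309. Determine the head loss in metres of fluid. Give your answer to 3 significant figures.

ṁ = 261 kg/h = 261/3600 = 0.0725 kg/s.
A = πD²/4 = π(0.00868)²/4 = 5.917e-05 m²; mean velocity V = ṁ/(ρA) = 0.0725/(630 · 5.917e-05) = 1.945 m/s.
Reynolds number Re = ρVD/μ = 630 · 1.945 · 0.00868 / 0.000169 = 6.293e+04.
Re > 4000 → turbulent; use the Moody-chart value f = 0.0309.
Total minor-loss coefficient ΣK = 2·2.5 + 4·0.34 + 2·6.8 = 20.
ΔP = [f·L/D + ΣK]·(ρV²/2) = [0.0309·585/0.00868 + 20]·(630·1.945²/2) = [2083 + 20]·1191 = 2.505e+06 Pa.
Head loss h_f = ΔP/(ρg) = 2.505e+06/(630·9.81) = 405 m.

h_f ≈ 405 m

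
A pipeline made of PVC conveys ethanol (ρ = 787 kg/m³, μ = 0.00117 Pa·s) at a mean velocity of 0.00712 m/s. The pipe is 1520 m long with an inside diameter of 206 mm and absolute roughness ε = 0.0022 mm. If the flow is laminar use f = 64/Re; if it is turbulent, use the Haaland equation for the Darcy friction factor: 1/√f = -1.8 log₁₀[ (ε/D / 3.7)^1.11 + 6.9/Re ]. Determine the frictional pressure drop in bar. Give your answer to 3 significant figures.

ΔP ≈ 9.55×10^-5 bar

Reynolds number Re = ρVD/μ = 787 · 0.00712 · 0.206 / 0.00117 = 986.6.
Re < 2300 → laminar flow, so f = 64/Re = 64/986.6 = 0.06487 (the turbulent correlation is not needed).
Darcy-Weisbach: ΔP = f(L/D)(ρV²/2) = 0.06487·(1520/0.206)·(787·0.00712²/2) = 0.06487·7379·0.01995 = 9.548 Pa.
ΔP = 9.548 Pa = 9.55×10^-5 bar.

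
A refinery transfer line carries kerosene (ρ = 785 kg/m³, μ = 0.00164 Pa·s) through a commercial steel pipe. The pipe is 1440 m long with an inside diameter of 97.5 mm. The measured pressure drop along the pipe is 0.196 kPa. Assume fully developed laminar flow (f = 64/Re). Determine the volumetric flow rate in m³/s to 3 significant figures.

Q ≈ 1.84×10^-4 m³/s

For laminar flow, f = 64/Re with Re = ρVD/μ, so Darcy-Weisbach reduces to ΔP = 32μLV/D². Solving for V: V = ΔP·D²/(32μL) = 196·(0.0975)²/(32·0.00164·1440) = 0.02466 m/s.
Check: Re = ρVD/μ = 785·0.02466·0.0975/0.00164 = 1151 < 2300, so the laminar assumption holds.
Q = V·A = 0.02466·(π/4·0.0975²) = 0.0001841 m³/s = 1.84×10^-4 m³/s.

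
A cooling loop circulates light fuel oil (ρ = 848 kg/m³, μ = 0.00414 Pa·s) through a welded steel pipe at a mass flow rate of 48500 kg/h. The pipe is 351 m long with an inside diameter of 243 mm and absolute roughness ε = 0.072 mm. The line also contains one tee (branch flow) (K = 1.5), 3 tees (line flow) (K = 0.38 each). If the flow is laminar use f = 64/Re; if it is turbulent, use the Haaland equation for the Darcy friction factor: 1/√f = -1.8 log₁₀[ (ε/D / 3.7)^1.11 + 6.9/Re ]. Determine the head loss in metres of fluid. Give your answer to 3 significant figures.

ṁ = 48500 kg/h = 48500/3600 = 13.47 kg/s.
A = πD²/4 = π(0.243)²/4 = 0.04638 m²; mean velocity V = ṁ/(ρA) = 13.47/(848 · 0.04638) = 0.3426 m/s.
Reynolds number Re = ρVD/μ = 848 · 0.3426 · 0.243 / 0.00414 = 1.705e+04.
Re > 4000 → turbulent. Relative roughness ε/D = 7.2e-05/0.243 = 0.000296. Haaland: 1/√f = -1.8 log₁₀[(0.000296/3.7)^1.11 + 6.9/1.705e+04] = -1.8 log₁₀[2.84e-05 + 0.000405] = 6.054, so f = 0.02728.
Total minor-loss coefficient ΣK = 1·1.5 + 3·0.38 = 2.64.
ΔP = [f·L/D + ΣK]·(ρV²/2) = [0.02728·351/0.243 + 2.64]·(848·0.3426²/2) = [39.41 + 2.64]·49.76 = 2092 Pa.
Head loss h_f = ΔP/(ρg) = 2092/(848·9.81) = 0.251 m.

h_f ≈ 0.251 m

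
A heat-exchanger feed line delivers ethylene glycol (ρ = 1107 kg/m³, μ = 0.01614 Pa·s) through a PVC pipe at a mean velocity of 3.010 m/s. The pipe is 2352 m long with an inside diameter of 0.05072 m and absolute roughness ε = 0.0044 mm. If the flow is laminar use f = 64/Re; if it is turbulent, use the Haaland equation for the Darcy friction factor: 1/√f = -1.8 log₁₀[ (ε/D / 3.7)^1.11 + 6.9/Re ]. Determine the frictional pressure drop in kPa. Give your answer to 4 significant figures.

ΔP ≈ 7114 kPa

Reynolds number Re = ρVD/μ = 1107 · 3.01 · 0.05072 / 0.0161 = 1.047e+04.
Re > 4000 → turbulent. Relative roughness ε/D = 4.4e-06/0.05072 = 8.68e-05. Haaland: 1/√f = -1.8 log₁₀[(8.68e-05/3.7)^1.11 + 6.9/1.047e+04] = -1.8 log₁₀[7.26e-06 + 0.000659] = 5.717, so f = 0.03059.
Darcy-Weisbach: ΔP = f(L/D)(ρV²/2) = 0.03059·(2352/0.05072)·(1107·3.01²/2) = 0.03059·4.637e+04·5015 = 7.114e+06 Pa.
ΔP = 7.114e+06 Pa = 7114 kPa.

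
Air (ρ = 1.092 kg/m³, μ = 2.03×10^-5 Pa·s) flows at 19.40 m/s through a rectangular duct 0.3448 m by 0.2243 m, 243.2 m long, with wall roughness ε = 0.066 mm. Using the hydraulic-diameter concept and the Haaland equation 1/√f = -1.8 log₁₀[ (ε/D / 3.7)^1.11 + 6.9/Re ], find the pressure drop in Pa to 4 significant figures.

ΔP ≈ 3031 Pa

Hydraulic diameter D_h = 4A/P = 4·(0.3448·0.2243)/(2·(0.3448+0.2243)) = 0.3094/1.138 = 0.2718 m.
Re = ρVD_h/μ = 1.092·19.4·0.2718/2.03e-05 = 2.836e+05.
ε/D_h = 6.6e-05/0.2718 = 0.000243; Haaland gives 1/√f = -1.8 log₁₀[2.28e-05+2.43e-05] = 7.789, so f = 0.01648.
ΔP = f(L/D_h)(ρV²/2) = 0.01648·243.2/0.2718·205.5 = 3031 Pa.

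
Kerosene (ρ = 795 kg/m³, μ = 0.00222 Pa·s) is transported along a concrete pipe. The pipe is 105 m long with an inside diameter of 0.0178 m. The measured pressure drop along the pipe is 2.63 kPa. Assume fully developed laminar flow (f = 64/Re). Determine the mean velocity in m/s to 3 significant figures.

V ≈ 0.112 m/s

For laminar flow, f = 64/Re with Re = ρVD/μ, so Darcy-Weisbach reduces to ΔP = 32μLV/D². Solving for V: V = ΔP·D²/(32μL) = 2630·(0.0178)²/(32·0.00222·105) = 0.1117 m/s.
Check: Re = ρVD/μ = 795·0.1117·0.0178/0.00222 = 712.1 < 2300, so the laminar assumption holds.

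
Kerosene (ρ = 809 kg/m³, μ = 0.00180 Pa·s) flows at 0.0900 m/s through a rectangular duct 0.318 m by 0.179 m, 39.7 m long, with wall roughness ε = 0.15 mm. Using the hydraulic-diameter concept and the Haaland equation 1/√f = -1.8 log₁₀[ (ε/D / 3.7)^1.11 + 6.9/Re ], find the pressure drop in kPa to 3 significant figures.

ΔP ≈ 0.0184 kPa

Hydraulic diameter D_h = 4A/P = 4·(0.318·0.179)/(2·(0.318+0.179)) = 0.2277/0.994 = 0.2291 m.
Re = ρVD_h/μ = 809·0.09·0.2291/0.0018 = 9266.
ε/D_h = 0.00015/0.2291 = 0.000655; Haaland gives 1/√f = -1.8 log₁₀[6.84e-05+0.000745] = 5.562, so f = 0.03233.
ΔP = f(L/D_h)(ρV²/2) = 0.03233·39.7/0.2291·3.276 = 18.36 Pa.
ΔP = 0.0184 kPa.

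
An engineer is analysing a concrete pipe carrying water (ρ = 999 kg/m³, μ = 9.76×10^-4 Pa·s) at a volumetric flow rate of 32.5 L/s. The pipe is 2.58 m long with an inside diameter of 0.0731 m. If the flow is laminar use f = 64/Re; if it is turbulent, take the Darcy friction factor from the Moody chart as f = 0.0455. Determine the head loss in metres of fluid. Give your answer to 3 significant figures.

Q = 32.5 L/s = 32.5/1000 = 0.0325 m³/s.
Cross-sectional area A = πD²/4 = π(0.0731)²/4 = 0.004197 m²; mean velocity V = Q/A = 0.0325/0.004197 = 7.744 m/s.
Reynolds number Re = ρVD/μ = 999 · 7.744 · 0.0731 / 0.000976 = 5.794e+05.
Re > 4000 → turbulent; use the Moody-chart value f = 0.0455.
Darcy-Weisbach: ΔP = f(L/D)(ρV²/2) = 0.0455·(2.58/0.0731)·(999·7.744²/2) = 0.0455·35.29·2.995e+04 = 4.81e+04 Pa.
Head loss h_f = ΔP/(ρg) = 4.81e+04/(999·9.81) = 4.91 m.

h_f ≈ 4.91 m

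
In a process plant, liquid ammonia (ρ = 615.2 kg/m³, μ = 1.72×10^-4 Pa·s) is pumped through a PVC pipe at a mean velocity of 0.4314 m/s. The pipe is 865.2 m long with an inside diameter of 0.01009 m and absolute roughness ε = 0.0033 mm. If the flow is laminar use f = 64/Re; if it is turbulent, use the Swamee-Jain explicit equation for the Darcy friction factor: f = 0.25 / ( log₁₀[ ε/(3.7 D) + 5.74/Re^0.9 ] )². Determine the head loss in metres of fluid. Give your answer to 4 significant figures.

Reynolds number Re = ρVD/μ = 615.2 · 0.4314 · 0.01009 / 0.000172 = 1.557e+04.
Re > 4000 → turbulent. Relative roughness ε/D = 3.3e-06/0.01009 = 0.000327. Swamee-Jain: f = 0.25/(log₁₀[0.000327/3.7 + 5.74/1.557e+04^0.9])² = 0.25/(log₁₀[8.84e-05 + 0.000968])² = 0.25/(-2.976)² = 0.02822.
Darcy-Weisbach: ΔP = f(L/D)(ρV²/2) = 0.02822·(865.2/0.01009)·(615.2·0.4314²/2) = 0.02822·8.575e+04·57.25 = 1.385e+05 Pa.
Head loss h_f = ΔP/(ρg) = 1.385e+05/(615.2·9.81) = 22.96 m.

h_f ≈ 22.96 m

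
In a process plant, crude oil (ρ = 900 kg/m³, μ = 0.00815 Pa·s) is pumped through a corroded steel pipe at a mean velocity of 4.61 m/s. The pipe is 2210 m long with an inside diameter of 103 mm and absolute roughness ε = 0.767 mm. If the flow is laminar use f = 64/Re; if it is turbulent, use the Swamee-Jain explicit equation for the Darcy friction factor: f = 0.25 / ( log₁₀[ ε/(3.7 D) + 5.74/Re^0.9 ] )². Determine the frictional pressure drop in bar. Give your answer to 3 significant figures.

ΔP ≈ 74.1 bar

Reynolds number Re = ρVD/μ = 900 · 4.61 · 0.103 / 0.00815 = 5.244e+04.
Re > 4000 → turbulent. Relative roughness ε/D = 0.000767/0.103 = 0.00745. Swamee-Jain: f = 0.25/(log₁₀[0.00745/3.7 + 5.74/5.244e+04^0.9])² = 0.25/(log₁₀[0.00201 + 0.000325])² = 0.25/(-2.631)² = 0.03611.
Darcy-Weisbach: ΔP = f(L/D)(ρV²/2) = 0.03611·(2210/0.103)·(900·4.61²/2) = 0.03611·2.146e+04·9563 = 7.409e+06 Pa.
ΔP = 7.409e+06 Pa = 74.1 bar.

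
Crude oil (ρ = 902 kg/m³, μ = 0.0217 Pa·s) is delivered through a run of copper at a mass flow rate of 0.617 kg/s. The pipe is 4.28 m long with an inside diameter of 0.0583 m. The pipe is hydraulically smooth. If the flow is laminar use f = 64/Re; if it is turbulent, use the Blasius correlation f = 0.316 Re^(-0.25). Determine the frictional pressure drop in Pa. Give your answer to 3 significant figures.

ΔP ≈ 224 Pa

A = πD²/4 = π(0.0583)²/4 = 0.002669 m²; mean velocity V = ṁ/(ρA) = 0.617/(902 · 0.002669) = 0.2562 m/s.
Reynolds number Re = ρVD/μ = 902 · 0.2562 · 0.0583 / 0.0217 = 621.
Re < 2300 → laminar flow, so f = 64/Re = 64/621 = 0.1031 (the turbulent correlation is not needed).
Darcy-Weisbach: ΔP = f(L/D)(ρV²/2) = 0.1031·(4.28/0.0583)·(902·0.2562²/2) = 0.1031·73.41·29.61 = 224.1 Pa.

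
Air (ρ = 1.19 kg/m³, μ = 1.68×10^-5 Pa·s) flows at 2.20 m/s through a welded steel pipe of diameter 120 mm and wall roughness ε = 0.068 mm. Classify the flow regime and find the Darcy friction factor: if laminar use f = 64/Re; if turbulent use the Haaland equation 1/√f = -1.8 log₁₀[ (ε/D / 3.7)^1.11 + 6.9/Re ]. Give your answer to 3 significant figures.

f ≈ 0.0272

Re = ρVD/μ = 1.19·2.2·0.12/1.68e-05 = 1.87e+04.
Re > 4000 → turbulent. ε/D = 6.8e-05/0.12 = 0.000567; Haaland: 1/√f = -1.8 log₁₀[5.83e-05 + 0.000369] = 6.065, so f = 0.02719.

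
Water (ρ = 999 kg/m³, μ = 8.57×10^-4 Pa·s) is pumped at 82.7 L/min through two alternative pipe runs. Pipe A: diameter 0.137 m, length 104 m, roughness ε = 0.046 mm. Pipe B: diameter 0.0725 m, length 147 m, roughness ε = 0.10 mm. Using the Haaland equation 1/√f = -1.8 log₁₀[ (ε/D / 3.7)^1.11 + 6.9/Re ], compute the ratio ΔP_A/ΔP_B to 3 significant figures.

Pipe A: V = Q/A = 0.001378/0.01474 = 0.0935 m/s; Re = 1.493e+04; ε/D = 0.000336; Haaland → f = 0.02824; ΔP_A = f(L/D)(ρV²/2) = 93.63 Pa.
Pipe B: V = Q/A = 0.001378/0.004128 = 0.3339 m/s; Re = 2.822e+04; ε/D = 0.00138; Haaland → f = 0.02675; ΔP_B = f(L/D)(ρV²/2) = 3020 Pa.
ΔP_A/ΔP_B = 93.63/3020 = 0.0310.

ΔP_A/ΔP_B ≈ 0.0310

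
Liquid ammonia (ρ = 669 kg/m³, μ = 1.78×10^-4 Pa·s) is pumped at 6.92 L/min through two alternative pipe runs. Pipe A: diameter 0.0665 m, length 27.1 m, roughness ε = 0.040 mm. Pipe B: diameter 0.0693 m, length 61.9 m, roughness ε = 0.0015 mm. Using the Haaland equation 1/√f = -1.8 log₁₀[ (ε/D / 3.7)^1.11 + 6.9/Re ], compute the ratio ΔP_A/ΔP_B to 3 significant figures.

ΔP_A/ΔP_B ≈ 0.543

Pipe A: V = Q/A = 0.0001153/0.003473 = 0.03321 m/s; Re = 8299; ε/D = 0.000602; Haaland → f = 0.0332; ΔP_A = f(L/D)(ρV²/2) = 4.991 Pa.
Pipe B: V = Q/A = 0.0001153/0.003772 = 0.03058 m/s; Re = 7964; ε/D = 2.16e-05; Haaland → f = 0.03293; ΔP_B = f(L/D)(ρV²/2) = 9.199 Pa.
ΔP_A/ΔP_B = 4.991/9.199 = 0.543.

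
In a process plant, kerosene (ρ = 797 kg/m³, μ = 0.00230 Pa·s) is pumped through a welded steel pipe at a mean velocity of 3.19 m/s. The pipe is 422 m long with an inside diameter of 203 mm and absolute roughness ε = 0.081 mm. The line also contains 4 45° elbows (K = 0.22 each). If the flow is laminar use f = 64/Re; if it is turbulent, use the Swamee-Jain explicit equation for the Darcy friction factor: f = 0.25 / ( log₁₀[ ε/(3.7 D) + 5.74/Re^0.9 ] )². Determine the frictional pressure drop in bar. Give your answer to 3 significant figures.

Reynolds number Re = ρVD/μ = 797 · 3.19 · 0.203 / 0.0023 = 2.244e+05.
Re > 4000 → turbulent. Relative roughness ε/D = 8.1e-05/0.203 = 0.000399. Swamee-Jain: f = 0.25/(log₁₀[0.000399/3.7 + 5.74/2.244e+05^0.9])² = 0.25/(log₁₀[0.000108 + 8.77e-05])² = 0.25/(-3.709)² = 0.01818.
Total minor-loss coefficient ΣK = 4·0.22 = 0.88.
ΔP = [f·L/D + ΣK]·(ρV²/2) = [0.01818·422/0.203 + 0.88]·(797·3.19²/2) = [37.78 + 0.88]·4055 = 1.568e+05 Pa.
ΔP = 1.568e+05 Pa = 1.57 bar.

ΔP ≈ 1.57 bar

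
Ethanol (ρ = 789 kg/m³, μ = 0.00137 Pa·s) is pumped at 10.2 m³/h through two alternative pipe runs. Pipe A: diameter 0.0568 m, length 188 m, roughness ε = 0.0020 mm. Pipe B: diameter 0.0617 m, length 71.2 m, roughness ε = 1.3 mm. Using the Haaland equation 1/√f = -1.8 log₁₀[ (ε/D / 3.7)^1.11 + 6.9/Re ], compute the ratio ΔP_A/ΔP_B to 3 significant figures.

Pipe A: V = Q/A = 0.002833/0.002534 = 1.118 m/s; Re = 3.658e+04; ε/D = 3.52e-05; Haaland → f = 0.02232; ΔP_A = f(L/D)(ρV²/2) = 3.645e+04 Pa.
Pipe B: V = Q/A = 0.002833/0.00299 = 0.9476 m/s; Re = 3.367e+04; ε/D = 0.0211; Haaland → f = 0.05081; ΔP_B = f(L/D)(ρV²/2) = 2.077e+04 Pa.
ΔP_A/ΔP_B = 3.645e+04/2.077e+04 = 1.75.

ΔP_A/ΔP_B ≈ 1.75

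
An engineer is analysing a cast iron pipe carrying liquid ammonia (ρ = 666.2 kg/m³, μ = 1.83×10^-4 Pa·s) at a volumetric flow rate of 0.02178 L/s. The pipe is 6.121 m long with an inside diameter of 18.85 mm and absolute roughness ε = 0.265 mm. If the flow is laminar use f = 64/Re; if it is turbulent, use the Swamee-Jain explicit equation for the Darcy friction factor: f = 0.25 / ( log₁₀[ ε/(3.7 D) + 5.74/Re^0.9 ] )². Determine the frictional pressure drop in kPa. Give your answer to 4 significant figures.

ΔP ≈ 0.03407 kPa

Q = 0.02178 L/s = 0.02178/1000 = 2.178e-05 m³/s.
Cross-sectional area A = πD²/4 = π(0.01885)²/4 = 0.0002791 m²; mean velocity V = Q/A = 2.178e-05/0.0002791 = 0.07805 m/s.
Reynolds number Re = ρVD/μ = 666.2 · 0.07805 · 0.01885 / 0.000183 = 5356.
Re > 4000 → turbulent. Relative roughness ε/D = 0.000265/0.01885 = 0.0141. Swamee-Jain: f = 0.25/(log₁₀[0.0141/3.7 + 5.74/5356^0.9])² = 0.25/(log₁₀[0.0038 + 0.00253])² = 0.25/(-2.199)² = 0.05171.
Darcy-Weisbach: ΔP = f(L/D)(ρV²/2) = 0.05171·(6.121/0.01885)·(666.2·0.07805²/2) = 0.05171·324.7·2.029 = 34.07 Pa.
ΔP = 34.07 Pa = 0.03407 kPa.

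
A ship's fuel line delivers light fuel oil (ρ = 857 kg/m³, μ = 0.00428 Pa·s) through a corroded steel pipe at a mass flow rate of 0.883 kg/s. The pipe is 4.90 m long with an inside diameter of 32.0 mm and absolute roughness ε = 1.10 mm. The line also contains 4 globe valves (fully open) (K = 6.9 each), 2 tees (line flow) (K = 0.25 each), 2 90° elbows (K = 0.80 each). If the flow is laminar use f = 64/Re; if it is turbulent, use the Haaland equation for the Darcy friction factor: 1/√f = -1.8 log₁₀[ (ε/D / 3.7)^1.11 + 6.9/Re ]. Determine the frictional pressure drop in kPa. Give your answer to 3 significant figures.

ΔP ≈ 27.8 kPa

A = πD²/4 = π(0.032)²/4 = 0.0008042 m²; mean velocity V = ṁ/(ρA) = 0.883/(857 · 0.0008042) = 1.281 m/s.
Reynolds number Re = ρVD/μ = 857 · 1.281 · 0.032 / 0.00428 = 8209.
Re > 4000 → turbulent. Relative roughness ε/D = 0.0011/0.032 = 0.0344. Haaland: 1/√f = -1.8 log₁₀[(0.0344/3.7)^1.11 + 6.9/8209] = -1.8 log₁₀[0.00555 + 0.000841] = 3.95, so f = 0.0641.
Total minor-loss coefficient ΣK = 4·6.9 + 2·0.25 + 2·0.8 = 29.7.
ΔP = [f·L/D + ΣK]·(ρV²/2) = [0.0641·4.9/0.032 + 29.7]·(857·1.281²/2) = [9.816 + 29.7]·703.3 = 2.779e+04 Pa.
ΔP = 2.779e+04 Pa = 27.8 kPa.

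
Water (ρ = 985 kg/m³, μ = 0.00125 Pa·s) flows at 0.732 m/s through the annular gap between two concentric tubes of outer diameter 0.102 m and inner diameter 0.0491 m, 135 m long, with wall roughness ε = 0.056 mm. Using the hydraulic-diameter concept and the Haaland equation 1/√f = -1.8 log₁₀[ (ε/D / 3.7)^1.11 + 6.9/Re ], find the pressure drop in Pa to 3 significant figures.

ΔP ≈ 17300 Pa

Hydraulic diameter D_h = 4A/P = D_o - D_i = 0.102 - 0.0491 = 0.0529 m.
Re = ρVD_h/μ = 985·0.732·0.0529/0.00125 = 3.051e+04.
ε/D_h = 5.6e-05/0.0529 = 0.00106; Haaland gives 1/√f = -1.8 log₁₀[0.000117+0.000226] = 6.237, so f = 0.02571.
ΔP = f(L/D_h)(ρV²/2) = 0.02571·135/0.0529·263.9 = 1.731e+04 Pa.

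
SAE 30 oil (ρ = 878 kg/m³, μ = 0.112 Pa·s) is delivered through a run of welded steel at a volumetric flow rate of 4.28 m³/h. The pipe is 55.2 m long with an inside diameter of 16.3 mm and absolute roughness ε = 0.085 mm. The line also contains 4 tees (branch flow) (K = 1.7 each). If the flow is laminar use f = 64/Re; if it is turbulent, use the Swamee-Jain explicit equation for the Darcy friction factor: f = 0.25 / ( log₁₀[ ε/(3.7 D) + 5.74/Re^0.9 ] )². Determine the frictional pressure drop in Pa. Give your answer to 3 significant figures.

Q = 4.28 m³/h = 4.28/3600 = 0.001189 m³/s.
Cross-sectional area A = πD²/4 = π(0.0163)²/4 = 0.0002087 m²; mean velocity V = Q/A = 0.001189/0.0002087 = 5.697 m/s.
Reynolds number Re = ρVD/μ = 878 · 5.697 · 0.0163 / 0.112 = 728.
Re < 2300 → laminar flow, so f = 64/Re = 64/728 = 0.08791 (the turbulent correlation is not needed).
Total minor-loss coefficient ΣK = 4·1.7 = 6.8.
ΔP = [f·L/D + ΣK]·(ρV²/2) = [0.08791·55.2/0.0163 + 6.8]·(878·5.697²/2) = [297.7 + 6.8]·1.425e+04 = 4.339e+06 Pa.

ΔP ≈ 4.34×10^6 Pa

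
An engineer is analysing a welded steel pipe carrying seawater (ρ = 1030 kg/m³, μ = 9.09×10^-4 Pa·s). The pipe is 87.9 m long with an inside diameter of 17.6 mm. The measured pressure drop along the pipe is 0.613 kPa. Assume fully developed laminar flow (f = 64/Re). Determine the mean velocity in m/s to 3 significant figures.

V ≈ 0.0743 m/s

For laminar flow, f = 64/Re with Re = ρVD/μ, so Darcy-Weisbach reduces to ΔP = 32μLV/D². Solving for V: V = ΔP·D²/(32μL) = 613·(0.0176)²/(32·0.000909·87.9) = 0.07426 m/s.
Check: Re = ρVD/μ = 1030·0.07426·0.0176/0.000909 = 1481 < 2300, so the laminar assumption holds.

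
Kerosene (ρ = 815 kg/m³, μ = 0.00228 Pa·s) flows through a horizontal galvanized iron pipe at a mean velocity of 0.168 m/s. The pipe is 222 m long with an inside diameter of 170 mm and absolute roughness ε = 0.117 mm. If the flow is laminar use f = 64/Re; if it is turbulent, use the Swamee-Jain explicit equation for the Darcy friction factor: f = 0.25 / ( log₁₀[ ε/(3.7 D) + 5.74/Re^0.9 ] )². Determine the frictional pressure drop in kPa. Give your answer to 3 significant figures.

Reynolds number Re = ρVD/μ = 815 · 0.168 · 0.17 / 0.00228 = 1.021e+04.
Re > 4000 → turbulent. Relative roughness ε/D = 0.000117/0.17 = 0.000688. Swamee-Jain: f = 0.25/(log₁₀[0.000688/3.7 + 5.74/1.021e+04^0.9])² = 0.25/(log₁₀[0.000186 + 0.00142])² = 0.25/(-2.796)² = 0.03199.
Darcy-Weisbach: ΔP = f(L/D)(ρV²/2) = 0.03199·(222/0.17)·(815·0.168²/2) = 0.03199·1306·11.5 = 480.5 Pa.
ΔP = 480.5 Pa = 0.480 kPa.

ΔP ≈ 0.480 kPa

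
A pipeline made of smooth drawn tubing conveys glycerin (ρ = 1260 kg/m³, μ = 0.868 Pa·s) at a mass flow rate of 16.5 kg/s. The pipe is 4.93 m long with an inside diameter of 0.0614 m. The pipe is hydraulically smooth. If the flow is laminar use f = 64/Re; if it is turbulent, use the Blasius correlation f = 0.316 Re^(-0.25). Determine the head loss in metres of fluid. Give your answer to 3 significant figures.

h_f ≈ 13.0 m

A = πD²/4 = π(0.0614)²/4 = 0.002961 m²; mean velocity V = ṁ/(ρA) = 16.5/(1260 · 0.002961) = 4.423 m/s.
Reynolds number Re = ρVD/μ = 1260 · 4.423 · 0.0614 / 0.868 = 394.2.
Re < 2300 → laminar flow, so f = 64/Re = 64/394.2 = 0.1624 (the turbulent correlation is not needed).
Darcy-Weisbach: ΔP = f(L/D)(ρV²/2) = 0.1624·(4.93/0.0614)·(1260·4.423²/2) = 0.1624·80.29·1.232e+04 = 1.606e+05 Pa.
Head loss h_f = ΔP/(ρg) = 1.606e+05/(1260·9.81) = 13.0 m.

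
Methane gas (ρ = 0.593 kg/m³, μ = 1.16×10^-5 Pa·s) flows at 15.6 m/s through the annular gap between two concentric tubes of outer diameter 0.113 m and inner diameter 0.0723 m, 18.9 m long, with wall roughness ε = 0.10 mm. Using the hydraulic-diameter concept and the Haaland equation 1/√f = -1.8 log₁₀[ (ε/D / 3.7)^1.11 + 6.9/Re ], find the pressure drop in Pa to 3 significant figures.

ΔP ≈ 954 Pa

Hydraulic diameter D_h = 4A/P = D_o - D_i = 0.113 - 0.0723 = 0.0407 m.
Re = ρVD_h/μ = 0.593·15.6·0.0407/1.16e-05 = 3.246e+04.
ε/D_h = 0.0001/0.0407 = 0.00246; Haaland gives 1/√f = -1.8 log₁₀[0.000297+0.000213] = 5.927, so f = 0.02847.
ΔP = f(L/D_h)(ρV²/2) = 0.02847·18.9/0.0407·72.16 = 953.8 Pa.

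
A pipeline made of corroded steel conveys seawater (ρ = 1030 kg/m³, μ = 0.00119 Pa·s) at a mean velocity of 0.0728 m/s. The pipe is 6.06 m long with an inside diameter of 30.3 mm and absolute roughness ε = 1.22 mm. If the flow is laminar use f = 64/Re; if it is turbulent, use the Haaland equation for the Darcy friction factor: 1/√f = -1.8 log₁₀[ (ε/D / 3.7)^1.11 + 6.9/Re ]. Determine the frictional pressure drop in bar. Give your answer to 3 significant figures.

ΔP ≈ 1.83×10^-4 bar

Reynolds number Re = ρVD/μ = 1030 · 0.0728 · 0.0303 / 0.00119 = 1909.
Re < 2300 → laminar flow, so f = 64/Re = 64/1909 = 0.03352 (the turbulent correlation is not needed).
Darcy-Weisbach: ΔP = f(L/D)(ρV²/2) = 0.03352·(6.06/0.0303)·(1030·0.0728²/2) = 0.03352·200·2.729 = 18.3 Pa.
ΔP = 18.3 Pa = 1.83×10^-4 bar.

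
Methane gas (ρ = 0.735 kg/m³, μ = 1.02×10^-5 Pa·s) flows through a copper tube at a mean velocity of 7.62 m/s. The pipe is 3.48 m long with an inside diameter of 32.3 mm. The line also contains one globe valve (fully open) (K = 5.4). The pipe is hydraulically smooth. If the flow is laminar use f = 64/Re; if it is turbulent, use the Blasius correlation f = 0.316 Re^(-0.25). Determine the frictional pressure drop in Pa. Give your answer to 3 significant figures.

ΔP ≈ 178 Pa

Reynolds number Re = ρVD/μ = 0.735 · 7.62 · 0.0323 / 1.02e-05 = 1.774e+04.
Re > 4000 → turbulent. Smooth-pipe (Blasius): f = 0.316 Re^(-0.25) = 0.316/(1.774e+04)^0.25 = 0.02738.
Total minor-loss coefficient ΣK = 1·5.4 = 5.4.
ΔP = [f·L/D + ΣK]·(ρV²/2) = [0.02738·3.48/0.0323 + 5.4]·(0.735·7.62²/2) = [2.95 + 5.4]·21.34 = 178.2 Pa.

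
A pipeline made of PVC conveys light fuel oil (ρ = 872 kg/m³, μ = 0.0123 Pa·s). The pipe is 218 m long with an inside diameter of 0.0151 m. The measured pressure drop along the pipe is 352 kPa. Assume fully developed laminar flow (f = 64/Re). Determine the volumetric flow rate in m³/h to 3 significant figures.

Q ≈ 0.603 m³/h

For laminar flow, f = 64/Re with Re = ρVD/μ, so Darcy-Weisbach reduces to ΔP = 32μLV/D². Solving for V: V = ΔP·D²/(32μL) = 3.52e+05·(0.0151)²/(32·0.0123·218) = 0.9354 m/s.
Check: Re = ρVD/μ = 872·0.9354·0.0151/0.0123 = 1001 < 2300, so the laminar assumption holds.
Q = V·A = 0.9354·(π/4·0.0151²) = 0.0001675 m³/s = 0.603 m³/h.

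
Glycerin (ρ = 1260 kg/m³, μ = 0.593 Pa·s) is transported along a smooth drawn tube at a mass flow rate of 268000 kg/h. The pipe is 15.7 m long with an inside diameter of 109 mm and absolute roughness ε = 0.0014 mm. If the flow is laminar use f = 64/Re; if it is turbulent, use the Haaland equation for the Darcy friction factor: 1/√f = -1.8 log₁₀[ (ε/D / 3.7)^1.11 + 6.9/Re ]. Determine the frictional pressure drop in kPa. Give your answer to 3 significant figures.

ΔP ≈ 159 kPa

ṁ = 268000 kg/h = 268000/3600 = 74.44 kg/s.
A = πD²/4 = π(0.109)²/4 = 0.009331 m²; mean velocity V = ṁ/(ρA) = 74.44/(1260 · 0.009331) = 6.332 m/s.
Reynolds number Re = ρVD/μ = 1260 · 6.332 · 0.109 / 0.593 = 1466.
Re < 2300 → laminar flow, so f = 64/Re = 64/1466 = 0.04364 (the turbulent correlation is not needed).
Darcy-Weisbach: ΔP = f(L/D)(ρV²/2) = 0.04364·(15.7/0.109)·(1260·6.332²/2) = 0.04364·144·2.526e+04 = 1.588e+05 Pa.
ΔP = 1.588e+05 Pa = 159 kPa.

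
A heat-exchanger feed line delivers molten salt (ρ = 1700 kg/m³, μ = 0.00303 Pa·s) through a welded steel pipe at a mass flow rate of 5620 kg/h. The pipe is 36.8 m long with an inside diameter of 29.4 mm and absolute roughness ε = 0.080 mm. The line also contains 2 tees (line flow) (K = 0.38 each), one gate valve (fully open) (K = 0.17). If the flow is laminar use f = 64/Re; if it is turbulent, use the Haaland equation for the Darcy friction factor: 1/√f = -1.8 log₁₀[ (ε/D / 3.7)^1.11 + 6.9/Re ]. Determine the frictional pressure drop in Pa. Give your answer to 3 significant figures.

ṁ = 5620 kg/h = 5620/3600 = 1.561 kg/s.
A = πD²/4 = π(0.0294)²/4 = 0.0006789 m²; mean velocity V = ṁ/(ρA) = 1.561/(1700 · 0.0006789) = 1.353 m/s.
Reynolds number Re = ρVD/μ = 1700 · 1.353 · 0.0294 / 0.00303 = 2.231e+04.
Re > 4000 → turbulent. Relative roughness ε/D = 8e-05/0.0294 = 0.00272. Haaland: 1/√f = -1.8 log₁₀[(0.00272/3.7)^1.11 + 6.9/2.231e+04] = -1.8 log₁₀[0.000333 + 0.000309] = 5.747, so f = 0.03028.
Total minor-loss coefficient ΣK = 2·0.38 + 1·0.17 = 0.93.
ΔP = [f·L/D + ΣK]·(ρV²/2) = [0.03028·36.8/0.0294 + 0.93]·(1700·1.353²/2) = [37.9 + 0.93]·1555 = 6.04e+04 Pa.

ΔP ≈ 60400 Pa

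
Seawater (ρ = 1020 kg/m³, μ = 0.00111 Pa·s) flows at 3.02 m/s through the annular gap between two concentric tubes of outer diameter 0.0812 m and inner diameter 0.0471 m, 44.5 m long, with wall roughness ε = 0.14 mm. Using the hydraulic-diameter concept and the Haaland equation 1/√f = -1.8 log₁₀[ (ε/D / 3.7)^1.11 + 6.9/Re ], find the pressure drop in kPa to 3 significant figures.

Hydraulic diameter D_h = 4A/P = D_o - D_i = 0.0812 - 0.0471 = 0.0341 m.
Re = ρVD_h/μ = 1020·3.02·0.0341/0.00111 = 9.463e+04.
ε/D_h = 0.00014/0.0341 = 0.00411; Haaland gives 1/√f = -1.8 log₁₀[0.000525+7.29e-05] = 5.802, so f = 0.02971.
ΔP = f(L/D_h)(ρV²/2) = 0.02971·44.5/0.0341·4651 = 1.803e+05 Pa.
ΔP = 180 kPa.

ΔP ≈ 180 kPa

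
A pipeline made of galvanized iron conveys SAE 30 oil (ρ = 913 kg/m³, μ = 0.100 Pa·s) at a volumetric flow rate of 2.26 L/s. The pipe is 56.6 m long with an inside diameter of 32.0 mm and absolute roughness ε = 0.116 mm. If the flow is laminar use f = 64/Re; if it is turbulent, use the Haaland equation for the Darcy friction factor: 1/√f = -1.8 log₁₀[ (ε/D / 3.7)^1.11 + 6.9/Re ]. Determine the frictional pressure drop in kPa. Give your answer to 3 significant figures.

ΔP ≈ 497 kPa

Q = 2.26 L/s = 2.26/1000 = 0.00226 m³/s.
Cross-sectional area A = πD²/4 = π(0.032)²/4 = 0.0008042 m²; mean velocity V = Q/A = 0.00226/0.0008042 = 2.81 m/s.
Reynolds number Re = ρVD/μ = 913 · 2.81 · 0.032 / 0.1 = 821.
Re < 2300 → laminar flow, so f = 64/Re = 64/821 = 0.07795 (the turbulent correlation is not needed).
Darcy-Weisbach: ΔP = f(L/D)(ρV²/2) = 0.07795·(56.6/0.032)·(913·2.81²/2) = 0.07795·1769·3605 = 4.97e+05 Pa.
ΔP = 4.97e+05 Pa = 497 kPa.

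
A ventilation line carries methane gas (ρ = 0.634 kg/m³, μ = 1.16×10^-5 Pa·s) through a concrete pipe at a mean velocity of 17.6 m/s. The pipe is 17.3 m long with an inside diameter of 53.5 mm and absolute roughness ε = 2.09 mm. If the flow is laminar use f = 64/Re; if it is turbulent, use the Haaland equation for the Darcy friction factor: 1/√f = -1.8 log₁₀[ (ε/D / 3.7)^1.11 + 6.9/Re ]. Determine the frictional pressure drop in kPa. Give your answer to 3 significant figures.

Reynolds number Re = ρVD/μ = 0.634 · 17.6 · 0.0535 / 1.16e-05 = 5.146e+04.
Re > 4000 → turbulent. Relative roughness ε/D = 0.00209/0.0535 = 0.0391. Haaland: 1/√f = -1.8 log₁₀[(0.0391/3.7)^1.11 + 6.9/5.146e+04] = -1.8 log₁₀[0.0064 + 0.000134] = 3.933, so f = 0.06466.
Darcy-Weisbach: ΔP = f(L/D)(ρV²/2) = 0.06466·(17.3/0.0535)·(0.634·17.6²/2) = 0.06466·323.4·98.19 = 2053 Pa.
ΔP = 2053 Pa = 2.05 kPa.

ΔP ≈ 2.05 kPa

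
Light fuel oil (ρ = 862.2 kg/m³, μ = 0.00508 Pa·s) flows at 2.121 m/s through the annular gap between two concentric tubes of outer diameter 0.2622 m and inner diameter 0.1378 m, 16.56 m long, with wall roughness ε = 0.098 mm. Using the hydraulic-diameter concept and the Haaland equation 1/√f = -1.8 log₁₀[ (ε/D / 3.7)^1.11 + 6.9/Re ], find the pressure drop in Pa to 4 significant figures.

Hydraulic diameter D_h = 4A/P = D_o - D_i = 0.2622 - 0.1378 = 0.1244 m.
Re = ρVD_h/μ = 862.2·2.121·0.1244/0.00508 = 4.478e+04.
ε/D_h = 9.8e-05/0.1244 = 0.000788; Haaland gives 1/√f = -1.8 log₁₀[8.4e-05+0.000154] = 6.522, so f = 0.02351.
ΔP = f(L/D_h)(ρV²/2) = 0.02351·16.56/0.1244·1939 = 6070 Pa.

ΔP ≈ 6070 Pa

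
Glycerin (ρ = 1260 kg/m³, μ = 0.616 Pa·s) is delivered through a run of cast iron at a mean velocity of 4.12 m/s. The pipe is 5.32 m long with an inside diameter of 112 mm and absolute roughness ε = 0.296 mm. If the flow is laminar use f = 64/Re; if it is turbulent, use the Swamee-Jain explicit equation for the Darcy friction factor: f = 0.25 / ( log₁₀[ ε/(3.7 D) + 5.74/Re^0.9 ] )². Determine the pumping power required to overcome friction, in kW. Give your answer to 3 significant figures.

Reynolds number Re = ρVD/μ = 1260 · 4.12 · 0.112 / 0.616 = 943.9.
Re < 2300 → laminar flow, so f = 64/Re = 64/943.9 = 0.06781 (the turbulent correlation is not needed).
Darcy-Weisbach: ΔP = f(L/D)(ρV²/2) = 0.06781·(5.32/0.112)·(1260·4.12²/2) = 0.06781·47.5·1.069e+04 = 3.444e+04 Pa.
Q = V·A = 4.12·0.009852 = 0.04059 m³/s.
Pumping power P = QΔP = 0.04059·3.444e+04 = 1398 W = 1.40 kW.

P ≈ 1.40 kW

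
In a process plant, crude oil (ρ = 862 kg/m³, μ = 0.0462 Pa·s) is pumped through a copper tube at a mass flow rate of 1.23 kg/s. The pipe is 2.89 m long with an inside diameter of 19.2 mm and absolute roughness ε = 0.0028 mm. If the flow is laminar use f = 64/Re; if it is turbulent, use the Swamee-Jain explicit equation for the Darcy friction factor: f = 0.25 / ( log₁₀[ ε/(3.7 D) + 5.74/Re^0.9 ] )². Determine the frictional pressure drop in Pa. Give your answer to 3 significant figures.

ΔP ≈ 57100 Pa

A = πD²/4 = π(0.0192)²/4 = 0.0002895 m²; mean velocity V = ṁ/(ρA) = 1.23/(862 · 0.0002895) = 4.928 m/s.
Reynolds number Re = ρVD/μ = 862 · 4.928 · 0.0192 / 0.0462 = 1766.
Re < 2300 → laminar flow, so f = 64/Re = 64/1766 = 0.03625 (the turbulent correlation is not needed).
Darcy-Weisbach: ΔP = f(L/D)(ρV²/2) = 0.03625·(2.89/0.0192)·(862·4.928²/2) = 0.03625·150.5·1.047e+04 = 5.712e+04 Pa.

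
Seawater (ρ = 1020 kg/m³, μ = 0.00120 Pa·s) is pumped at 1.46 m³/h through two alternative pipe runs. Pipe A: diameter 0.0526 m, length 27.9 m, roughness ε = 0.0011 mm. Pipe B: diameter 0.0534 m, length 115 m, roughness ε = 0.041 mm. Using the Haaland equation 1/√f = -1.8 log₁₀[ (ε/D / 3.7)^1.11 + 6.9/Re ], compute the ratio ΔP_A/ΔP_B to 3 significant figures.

ΔP_A/ΔP_B ≈ 0.254

Pipe A: V = Q/A = 0.0004056/0.002173 = 0.1866 m/s; Re = 8344; ε/D = 2.09e-05; Haaland → f = 0.0325; ΔP_A = f(L/D)(ρV²/2) = 306.2 Pa.
Pipe B: V = Q/A = 0.0004056/0.00224 = 0.1811 m/s; Re = 8219; ε/D = 0.000768; Haaland → f = 0.03349; ΔP_B = f(L/D)(ρV²/2) = 1206 Pa.
ΔP_A/ΔP_B = 306.2/1206 = 0.254.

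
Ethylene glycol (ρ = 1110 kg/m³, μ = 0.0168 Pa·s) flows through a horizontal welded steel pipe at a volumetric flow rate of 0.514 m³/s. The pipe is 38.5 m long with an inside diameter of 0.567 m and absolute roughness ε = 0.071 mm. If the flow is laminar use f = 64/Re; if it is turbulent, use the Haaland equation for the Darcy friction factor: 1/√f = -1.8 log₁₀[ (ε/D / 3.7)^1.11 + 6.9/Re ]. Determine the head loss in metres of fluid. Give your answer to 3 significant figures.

h_f ≈ 0.277 m

Cross-sectional area A = πD²/4 = π(0.567)²/4 = 0.2525 m²; mean velocity V = Q/A = 0.514/0.2525 = 2.036 m/s.
Reynolds number Re = ρVD/μ = 1110 · 2.036 · 0.567 / 0.0168 = 7.626e+04.
Re > 4000 → turbulent. Relative roughness ε/D = 7.1e-05/0.567 = 0.000125. Haaland: 1/√f = -1.8 log₁₀[(0.000125/3.7)^1.11 + 6.9/7.626e+04] = -1.8 log₁₀[1.09e-05 + 9.05e-05] = 7.189, so f = 0.01935.
Darcy-Weisbach: ΔP = f(L/D)(ρV²/2) = 0.01935·(38.5/0.567)·(1110·2.036²/2) = 0.01935·67.9·2300 = 3021 Pa.
Head loss h_f = ΔP/(ρg) = 3021/(1110·9.81) = 0.277 m.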